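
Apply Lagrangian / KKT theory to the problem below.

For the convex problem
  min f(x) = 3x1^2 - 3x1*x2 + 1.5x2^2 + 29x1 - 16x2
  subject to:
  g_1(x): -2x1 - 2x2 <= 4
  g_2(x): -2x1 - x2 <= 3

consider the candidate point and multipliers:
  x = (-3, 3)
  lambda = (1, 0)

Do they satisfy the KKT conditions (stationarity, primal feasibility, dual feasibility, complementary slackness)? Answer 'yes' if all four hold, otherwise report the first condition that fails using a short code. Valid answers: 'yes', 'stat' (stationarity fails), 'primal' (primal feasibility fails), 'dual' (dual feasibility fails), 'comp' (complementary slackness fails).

Gradient of f: grad f(x) = Q x + c = (2, 2)
Constraint values g_i(x) = a_i^T x - b_i:
  g_1((-3, 3)) = -4
  g_2((-3, 3)) = 0
Stationarity residual: grad f(x) + sum_i lambda_i a_i = (0, 0)
  -> stationarity OK
Primal feasibility (all g_i <= 0): OK
Dual feasibility (all lambda_i >= 0): OK
Complementary slackness (lambda_i * g_i(x) = 0 for all i): FAILS

Verdict: the first failing condition is complementary_slackness -> comp.

comp


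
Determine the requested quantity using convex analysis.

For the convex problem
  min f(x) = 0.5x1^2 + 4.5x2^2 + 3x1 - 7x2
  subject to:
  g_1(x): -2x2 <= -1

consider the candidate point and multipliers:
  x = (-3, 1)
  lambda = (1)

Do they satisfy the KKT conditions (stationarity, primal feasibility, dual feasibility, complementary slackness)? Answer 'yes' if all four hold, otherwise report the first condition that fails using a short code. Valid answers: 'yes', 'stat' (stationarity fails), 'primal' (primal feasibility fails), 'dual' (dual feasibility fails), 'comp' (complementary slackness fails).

Gradient of f: grad f(x) = Q x + c = (0, 2)
Constraint values g_i(x) = a_i^T x - b_i:
  g_1((-3, 1)) = -1
Stationarity residual: grad f(x) + sum_i lambda_i a_i = (0, 0)
  -> stationarity OK
Primal feasibility (all g_i <= 0): OK
Dual feasibility (all lambda_i >= 0): OK
Complementary slackness (lambda_i * g_i(x) = 0 for all i): FAILS

Verdict: the first failing condition is complementary_slackness -> comp.

comp


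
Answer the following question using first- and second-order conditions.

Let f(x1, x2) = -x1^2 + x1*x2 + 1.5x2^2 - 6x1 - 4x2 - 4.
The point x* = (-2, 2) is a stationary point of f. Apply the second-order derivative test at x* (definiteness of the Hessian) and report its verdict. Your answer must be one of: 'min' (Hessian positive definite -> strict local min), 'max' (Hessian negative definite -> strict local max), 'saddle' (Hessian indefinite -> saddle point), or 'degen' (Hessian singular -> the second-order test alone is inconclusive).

Compute the Hessian H = grad^2 f:
  H = [[-2, 1], [1, 3]]
Verify stationarity: grad f(x*) = H x* + g = (0, 0).
Eigenvalues of H: -2.1926, 3.1926.
Eigenvalues have mixed signs, so H is indefinite -> x* is a saddle point.

saddle


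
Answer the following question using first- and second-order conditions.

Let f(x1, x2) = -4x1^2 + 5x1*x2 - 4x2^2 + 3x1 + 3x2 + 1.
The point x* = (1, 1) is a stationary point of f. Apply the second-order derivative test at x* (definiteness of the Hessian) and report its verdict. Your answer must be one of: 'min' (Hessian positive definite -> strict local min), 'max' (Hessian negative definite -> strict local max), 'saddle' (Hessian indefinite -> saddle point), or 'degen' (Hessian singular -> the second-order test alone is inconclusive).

Compute the Hessian H = grad^2 f:
  H = [[-8, 5], [5, -8]]
Verify stationarity: grad f(x*) = H x* + g = (0, 0).
Eigenvalues of H: -13, -3.
Both eigenvalues < 0, so H is negative definite -> x* is a strict local max.

max


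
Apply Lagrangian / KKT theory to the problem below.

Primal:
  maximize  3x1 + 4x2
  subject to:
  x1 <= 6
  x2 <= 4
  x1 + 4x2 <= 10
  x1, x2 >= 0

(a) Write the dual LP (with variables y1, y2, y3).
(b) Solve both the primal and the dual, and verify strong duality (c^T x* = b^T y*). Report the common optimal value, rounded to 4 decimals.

The standard primal-dual pair for 'max c^T x s.t. A x <= b, x >= 0' is:
  Dual:  min b^T y  s.t.  A^T y >= c,  y >= 0.

So the dual LP is:
  minimize  6y1 + 4y2 + 10y3
  subject to:
    y1 + y3 >= 3
    y2 + 4y3 >= 4
    y1, y2, y3 >= 0

Solving the primal: x* = (6, 1).
  primal value c^T x* = 22.
Solving the dual: y* = (2, 0, 1).
  dual value b^T y* = 22.
Strong duality: c^T x* = b^T y*. Confirmed.

22


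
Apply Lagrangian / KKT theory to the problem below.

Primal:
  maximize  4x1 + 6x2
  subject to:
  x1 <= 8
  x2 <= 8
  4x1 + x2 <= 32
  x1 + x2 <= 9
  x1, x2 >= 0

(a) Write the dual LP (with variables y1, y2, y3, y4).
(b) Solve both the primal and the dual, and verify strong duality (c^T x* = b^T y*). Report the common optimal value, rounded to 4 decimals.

The standard primal-dual pair for 'max c^T x s.t. A x <= b, x >= 0' is:
  Dual:  min b^T y  s.t.  A^T y >= c,  y >= 0.

So the dual LP is:
  minimize  8y1 + 8y2 + 32y3 + 9y4
  subject to:
    y1 + 4y3 + y4 >= 4
    y2 + y3 + y4 >= 6
    y1, y2, y3, y4 >= 0

Solving the primal: x* = (1, 8).
  primal value c^T x* = 52.
Solving the dual: y* = (0, 2, 0, 4).
  dual value b^T y* = 52.
Strong duality: c^T x* = b^T y*. Confirmed.

52


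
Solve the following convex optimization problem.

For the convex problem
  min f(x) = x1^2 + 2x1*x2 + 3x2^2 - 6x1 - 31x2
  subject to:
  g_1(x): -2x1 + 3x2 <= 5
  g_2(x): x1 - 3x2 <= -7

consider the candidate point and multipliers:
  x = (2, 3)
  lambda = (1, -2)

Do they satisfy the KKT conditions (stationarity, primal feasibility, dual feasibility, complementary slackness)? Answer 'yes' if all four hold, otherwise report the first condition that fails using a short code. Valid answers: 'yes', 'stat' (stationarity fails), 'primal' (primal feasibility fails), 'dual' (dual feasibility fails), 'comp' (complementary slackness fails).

Gradient of f: grad f(x) = Q x + c = (4, -9)
Constraint values g_i(x) = a_i^T x - b_i:
  g_1((2, 3)) = 0
  g_2((2, 3)) = 0
Stationarity residual: grad f(x) + sum_i lambda_i a_i = (0, 0)
  -> stationarity OK
Primal feasibility (all g_i <= 0): OK
Dual feasibility (all lambda_i >= 0): FAILS
Complementary slackness (lambda_i * g_i(x) = 0 for all i): OK

Verdict: the first failing condition is dual_feasibility -> dual.

dual


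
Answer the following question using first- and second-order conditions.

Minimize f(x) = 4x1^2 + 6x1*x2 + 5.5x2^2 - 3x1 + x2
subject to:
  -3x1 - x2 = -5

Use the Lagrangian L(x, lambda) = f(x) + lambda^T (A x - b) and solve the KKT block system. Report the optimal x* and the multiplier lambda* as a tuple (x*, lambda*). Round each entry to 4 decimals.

Form the Lagrangian:
  L(x, lambda) = (1/2) x^T Q x + c^T x + lambda^T (A x - b)
Stationarity (grad_x L = 0): Q x + c + A^T lambda = 0.
Primal feasibility: A x = b.

This gives the KKT block system:
  [ Q   A^T ] [ x     ]   [-c ]
  [ A    0  ] [ lambda ] = [ b ]

Solving the linear system:
  x*      = (1.9859, -0.9577)
  lambda* = (2.3803)
  f(x*)   = 2.493

x* = (1.9859, -0.9577), lambda* = (2.3803)


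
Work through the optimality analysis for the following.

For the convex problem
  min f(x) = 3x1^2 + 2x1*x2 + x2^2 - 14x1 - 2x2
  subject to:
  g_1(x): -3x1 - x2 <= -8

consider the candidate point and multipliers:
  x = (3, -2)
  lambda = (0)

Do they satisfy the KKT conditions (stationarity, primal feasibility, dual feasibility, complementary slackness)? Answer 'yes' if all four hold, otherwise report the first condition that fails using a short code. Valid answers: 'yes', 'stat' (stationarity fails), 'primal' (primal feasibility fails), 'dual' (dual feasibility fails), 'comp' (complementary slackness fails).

Gradient of f: grad f(x) = Q x + c = (0, 0)
Constraint values g_i(x) = a_i^T x - b_i:
  g_1((3, -2)) = 1
Stationarity residual: grad f(x) + sum_i lambda_i a_i = (0, 0)
  -> stationarity OK
Primal feasibility (all g_i <= 0): FAILS
Dual feasibility (all lambda_i >= 0): OK
Complementary slackness (lambda_i * g_i(x) = 0 for all i): OK

Verdict: the first failing condition is primal_feasibility -> primal.

primal


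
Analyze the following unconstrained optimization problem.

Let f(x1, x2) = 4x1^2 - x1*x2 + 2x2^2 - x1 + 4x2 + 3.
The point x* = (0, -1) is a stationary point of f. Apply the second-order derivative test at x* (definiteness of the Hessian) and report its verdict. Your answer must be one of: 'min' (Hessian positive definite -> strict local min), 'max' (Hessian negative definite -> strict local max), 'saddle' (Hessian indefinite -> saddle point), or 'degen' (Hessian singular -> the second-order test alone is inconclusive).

Compute the Hessian H = grad^2 f:
  H = [[8, -1], [-1, 4]]
Verify stationarity: grad f(x*) = H x* + g = (0, 0).
Eigenvalues of H: 3.7639, 8.2361.
Both eigenvalues > 0, so H is positive definite -> x* is a strict local min.

min


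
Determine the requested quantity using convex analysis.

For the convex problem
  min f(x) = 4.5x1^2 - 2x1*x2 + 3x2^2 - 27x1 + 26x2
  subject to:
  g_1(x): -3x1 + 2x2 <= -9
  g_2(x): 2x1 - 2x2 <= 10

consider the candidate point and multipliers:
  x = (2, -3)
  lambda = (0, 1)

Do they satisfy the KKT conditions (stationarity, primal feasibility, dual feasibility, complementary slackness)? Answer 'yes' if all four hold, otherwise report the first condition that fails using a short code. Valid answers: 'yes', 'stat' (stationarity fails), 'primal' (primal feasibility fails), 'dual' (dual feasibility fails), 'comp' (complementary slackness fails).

Gradient of f: grad f(x) = Q x + c = (-3, 4)
Constraint values g_i(x) = a_i^T x - b_i:
  g_1((2, -3)) = -3
  g_2((2, -3)) = 0
Stationarity residual: grad f(x) + sum_i lambda_i a_i = (-1, 2)
  -> stationarity FAILS
Primal feasibility (all g_i <= 0): OK
Dual feasibility (all lambda_i >= 0): OK
Complementary slackness (lambda_i * g_i(x) = 0 for all i): OK

Verdict: the first failing condition is stationarity -> stat.

stat


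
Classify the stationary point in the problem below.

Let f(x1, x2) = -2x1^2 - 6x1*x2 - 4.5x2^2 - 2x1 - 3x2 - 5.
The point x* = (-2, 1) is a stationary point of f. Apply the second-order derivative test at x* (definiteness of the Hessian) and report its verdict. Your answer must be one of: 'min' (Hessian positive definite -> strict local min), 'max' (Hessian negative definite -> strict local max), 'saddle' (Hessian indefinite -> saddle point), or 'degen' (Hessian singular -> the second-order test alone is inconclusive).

Compute the Hessian H = grad^2 f:
  H = [[-4, -6], [-6, -9]]
Verify stationarity: grad f(x*) = H x* + g = (0, 0).
Eigenvalues of H: -13, 0.
H has a zero eigenvalue (singular; negative semidefinite but not definite), so H is neither positive definite, negative definite, nor indefinite. The second-order test alone is inconclusive -> degen.
(Indeed, f is constant along the null direction of H through x*, so x* is not a strict local extremum.)

degen


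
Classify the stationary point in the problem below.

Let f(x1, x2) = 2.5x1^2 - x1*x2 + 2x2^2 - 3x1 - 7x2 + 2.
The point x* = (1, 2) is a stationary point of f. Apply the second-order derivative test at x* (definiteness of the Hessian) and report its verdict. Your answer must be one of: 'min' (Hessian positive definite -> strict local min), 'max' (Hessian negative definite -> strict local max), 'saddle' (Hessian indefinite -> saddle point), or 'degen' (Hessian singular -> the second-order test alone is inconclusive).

Compute the Hessian H = grad^2 f:
  H = [[5, -1], [-1, 4]]
Verify stationarity: grad f(x*) = H x* + g = (0, 0).
Eigenvalues of H: 3.382, 5.618.
Both eigenvalues > 0, so H is positive definite -> x* is a strict local min.

min


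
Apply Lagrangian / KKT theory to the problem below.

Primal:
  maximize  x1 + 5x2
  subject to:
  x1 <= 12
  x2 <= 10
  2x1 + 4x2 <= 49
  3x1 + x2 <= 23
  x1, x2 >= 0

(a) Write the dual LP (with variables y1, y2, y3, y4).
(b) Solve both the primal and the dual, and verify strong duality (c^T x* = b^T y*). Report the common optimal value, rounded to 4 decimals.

The standard primal-dual pair for 'max c^T x s.t. A x <= b, x >= 0' is:
  Dual:  min b^T y  s.t.  A^T y >= c,  y >= 0.

So the dual LP is:
  minimize  12y1 + 10y2 + 49y3 + 23y4
  subject to:
    y1 + 2y3 + 3y4 >= 1
    y2 + 4y3 + y4 >= 5
    y1, y2, y3, y4 >= 0

Solving the primal: x* = (4.3333, 10).
  primal value c^T x* = 54.3333.
Solving the dual: y* = (0, 4.6667, 0, 0.3333).
  dual value b^T y* = 54.3333.
Strong duality: c^T x* = b^T y*. Confirmed.

54.3333


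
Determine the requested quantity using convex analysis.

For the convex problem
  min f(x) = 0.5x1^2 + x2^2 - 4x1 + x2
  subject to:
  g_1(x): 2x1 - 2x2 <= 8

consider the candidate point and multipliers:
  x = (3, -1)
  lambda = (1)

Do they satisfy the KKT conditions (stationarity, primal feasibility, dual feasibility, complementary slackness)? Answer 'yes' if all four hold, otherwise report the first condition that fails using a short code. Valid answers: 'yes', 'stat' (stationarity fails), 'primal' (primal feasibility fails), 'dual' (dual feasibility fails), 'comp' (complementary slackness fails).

Gradient of f: grad f(x) = Q x + c = (-1, -1)
Constraint values g_i(x) = a_i^T x - b_i:
  g_1((3, -1)) = 0
Stationarity residual: grad f(x) + sum_i lambda_i a_i = (1, -3)
  -> stationarity FAILS
Primal feasibility (all g_i <= 0): OK
Dual feasibility (all lambda_i >= 0): OK
Complementary slackness (lambda_i * g_i(x) = 0 for all i): OK

Verdict: the first failing condition is stationarity -> stat.

stat


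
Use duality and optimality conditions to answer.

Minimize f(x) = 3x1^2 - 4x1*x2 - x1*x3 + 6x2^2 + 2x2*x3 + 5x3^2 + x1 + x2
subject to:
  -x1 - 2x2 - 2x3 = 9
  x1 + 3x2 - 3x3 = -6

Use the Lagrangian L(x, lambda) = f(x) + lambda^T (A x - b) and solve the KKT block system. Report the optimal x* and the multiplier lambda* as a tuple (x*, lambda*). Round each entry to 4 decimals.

Form the Lagrangian:
  L(x, lambda) = (1/2) x^T Q x + c^T x + lambda^T (A x - b)
Stationarity (grad_x L = 0): Q x + c + A^T lambda = 0.
Primal feasibility: A x = b.

This gives the KKT block system:
  [ Q   A^T ] [ x     ]   [-c ]
  [ A    0  ] [ lambda ] = [ b ]

Solving the linear system:
  x*      = (-2.8587, -2.0589, -1.0118)
  lambda* = (-6.4181, 0.4865)
  f(x*)   = 27.8822

x* = (-2.8587, -2.0589, -1.0118), lambda* = (-6.4181, 0.4865)


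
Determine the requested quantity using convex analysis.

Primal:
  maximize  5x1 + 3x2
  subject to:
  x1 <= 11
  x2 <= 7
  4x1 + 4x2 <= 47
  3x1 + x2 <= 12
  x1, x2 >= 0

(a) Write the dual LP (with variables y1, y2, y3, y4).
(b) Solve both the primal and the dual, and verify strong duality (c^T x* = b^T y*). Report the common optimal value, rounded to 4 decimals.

The standard primal-dual pair for 'max c^T x s.t. A x <= b, x >= 0' is:
  Dual:  min b^T y  s.t.  A^T y >= c,  y >= 0.

So the dual LP is:
  minimize  11y1 + 7y2 + 47y3 + 12y4
  subject to:
    y1 + 4y3 + 3y4 >= 5
    y2 + 4y3 + y4 >= 3
    y1, y2, y3, y4 >= 0

Solving the primal: x* = (1.6667, 7).
  primal value c^T x* = 29.3333.
Solving the dual: y* = (0, 1.3333, 0, 1.6667).
  dual value b^T y* = 29.3333.
Strong duality: c^T x* = b^T y*. Confirmed.

29.3333


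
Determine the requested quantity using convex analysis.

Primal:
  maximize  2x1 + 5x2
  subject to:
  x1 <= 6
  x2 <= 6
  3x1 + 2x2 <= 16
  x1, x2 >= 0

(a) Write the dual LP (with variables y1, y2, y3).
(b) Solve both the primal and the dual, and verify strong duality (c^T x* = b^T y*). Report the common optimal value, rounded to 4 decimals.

The standard primal-dual pair for 'max c^T x s.t. A x <= b, x >= 0' is:
  Dual:  min b^T y  s.t.  A^T y >= c,  y >= 0.

So the dual LP is:
  minimize  6y1 + 6y2 + 16y3
  subject to:
    y1 + 3y3 >= 2
    y2 + 2y3 >= 5
    y1, y2, y3 >= 0

Solving the primal: x* = (1.3333, 6).
  primal value c^T x* = 32.6667.
Solving the dual: y* = (0, 3.6667, 0.6667).
  dual value b^T y* = 32.6667.
Strong duality: c^T x* = b^T y*. Confirmed.

32.6667


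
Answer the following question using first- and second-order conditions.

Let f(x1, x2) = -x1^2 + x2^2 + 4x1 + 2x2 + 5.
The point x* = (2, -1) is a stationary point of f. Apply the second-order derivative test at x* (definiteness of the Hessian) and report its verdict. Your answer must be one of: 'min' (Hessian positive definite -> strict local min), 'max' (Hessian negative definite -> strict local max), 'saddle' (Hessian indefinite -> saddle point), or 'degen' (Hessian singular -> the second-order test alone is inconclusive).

Compute the Hessian H = grad^2 f:
  H = [[-2, 0], [0, 2]]
Verify stationarity: grad f(x*) = H x* + g = (0, 0).
Eigenvalues of H: -2, 2.
Eigenvalues have mixed signs, so H is indefinite -> x* is a saddle point.

saddle


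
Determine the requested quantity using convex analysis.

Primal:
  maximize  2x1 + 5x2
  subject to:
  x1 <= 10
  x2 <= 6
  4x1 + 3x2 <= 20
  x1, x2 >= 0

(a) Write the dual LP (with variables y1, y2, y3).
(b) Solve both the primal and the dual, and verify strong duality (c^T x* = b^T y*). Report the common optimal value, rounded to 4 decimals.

The standard primal-dual pair for 'max c^T x s.t. A x <= b, x >= 0' is:
  Dual:  min b^T y  s.t.  A^T y >= c,  y >= 0.

So the dual LP is:
  minimize  10y1 + 6y2 + 20y3
  subject to:
    y1 + 4y3 >= 2
    y2 + 3y3 >= 5
    y1, y2, y3 >= 0

Solving the primal: x* = (0.5, 6).
  primal value c^T x* = 31.
Solving the dual: y* = (0, 3.5, 0.5).
  dual value b^T y* = 31.
Strong duality: c^T x* = b^T y*. Confirmed.

31


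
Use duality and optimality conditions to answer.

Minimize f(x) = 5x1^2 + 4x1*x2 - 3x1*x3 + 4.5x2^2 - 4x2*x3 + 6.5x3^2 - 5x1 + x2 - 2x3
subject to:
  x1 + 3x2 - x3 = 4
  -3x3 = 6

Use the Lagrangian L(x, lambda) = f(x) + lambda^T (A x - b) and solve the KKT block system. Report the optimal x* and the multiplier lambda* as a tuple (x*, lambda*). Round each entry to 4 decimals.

Form the Lagrangian:
  L(x, lambda) = (1/2) x^T Q x + c^T x + lambda^T (A x - b)
Stationarity (grad_x L = 0): Q x + c + A^T lambda = 0.
Primal feasibility: A x = b.

This gives the KKT block system:
  [ Q   A^T ] [ x     ]   [-c ]
  [ A    0  ] [ lambda ] = [ b ]

Solving the linear system:
  x*      = (0.16, 0.6133, -2)
  lambda* = (-5.0533, -8.6267)
  f(x*)   = 37.8933

x* = (0.16, 0.6133, -2), lambda* = (-5.0533, -8.6267)


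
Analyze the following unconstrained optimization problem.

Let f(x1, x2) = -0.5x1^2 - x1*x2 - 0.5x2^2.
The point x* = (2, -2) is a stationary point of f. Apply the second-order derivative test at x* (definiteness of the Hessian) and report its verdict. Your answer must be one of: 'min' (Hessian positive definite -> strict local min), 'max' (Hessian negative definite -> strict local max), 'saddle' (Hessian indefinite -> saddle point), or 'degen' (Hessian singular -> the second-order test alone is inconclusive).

Compute the Hessian H = grad^2 f:
  H = [[-1, -1], [-1, -1]]
Verify stationarity: grad f(x*) = H x* + g = (0, 0).
Eigenvalues of H: -2, 0.
H has a zero eigenvalue (singular; negative semidefinite but not definite), so H is neither positive definite, negative definite, nor indefinite. The second-order test alone is inconclusive -> degen.
(Indeed, f is constant along the null direction of H through x*, so x* is not a strict local extremum.)

degen


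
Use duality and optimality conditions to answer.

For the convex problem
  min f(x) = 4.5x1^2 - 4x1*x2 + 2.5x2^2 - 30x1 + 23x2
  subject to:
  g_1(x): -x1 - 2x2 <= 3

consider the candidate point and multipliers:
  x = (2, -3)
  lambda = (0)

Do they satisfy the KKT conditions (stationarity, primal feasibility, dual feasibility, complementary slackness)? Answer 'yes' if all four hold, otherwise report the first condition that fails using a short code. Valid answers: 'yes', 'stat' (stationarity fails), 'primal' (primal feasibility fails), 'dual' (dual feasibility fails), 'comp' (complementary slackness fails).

Gradient of f: grad f(x) = Q x + c = (0, 0)
Constraint values g_i(x) = a_i^T x - b_i:
  g_1((2, -3)) = 1
Stationarity residual: grad f(x) + sum_i lambda_i a_i = (0, 0)
  -> stationarity OK
Primal feasibility (all g_i <= 0): FAILS
Dual feasibility (all lambda_i >= 0): OK
Complementary slackness (lambda_i * g_i(x) = 0 for all i): OK

Verdict: the first failing condition is primal_feasibility -> primal.

primal


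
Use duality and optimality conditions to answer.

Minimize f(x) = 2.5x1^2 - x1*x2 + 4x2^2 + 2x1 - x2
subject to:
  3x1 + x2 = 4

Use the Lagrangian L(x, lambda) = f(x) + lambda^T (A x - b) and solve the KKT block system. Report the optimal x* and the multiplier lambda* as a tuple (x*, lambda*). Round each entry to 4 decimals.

Form the Lagrangian:
  L(x, lambda) = (1/2) x^T Q x + c^T x + lambda^T (A x - b)
Stationarity (grad_x L = 0): Q x + c + A^T lambda = 0.
Primal feasibility: A x = b.

This gives the KKT block system:
  [ Q   A^T ] [ x     ]   [-c ]
  [ A    0  ] [ lambda ] = [ b ]

Solving the linear system:
  x*      = (1.1446, 0.5663)
  lambda* = (-2.3855)
  f(x*)   = 5.6325

x* = (1.1446, 0.5663), lambda* = (-2.3855)


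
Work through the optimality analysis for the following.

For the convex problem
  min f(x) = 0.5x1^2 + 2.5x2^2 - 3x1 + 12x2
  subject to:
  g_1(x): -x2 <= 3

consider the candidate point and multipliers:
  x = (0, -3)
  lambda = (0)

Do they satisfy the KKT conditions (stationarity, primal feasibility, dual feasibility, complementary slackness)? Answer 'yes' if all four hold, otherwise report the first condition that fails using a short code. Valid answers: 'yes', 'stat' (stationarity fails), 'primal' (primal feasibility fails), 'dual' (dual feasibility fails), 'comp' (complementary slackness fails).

Gradient of f: grad f(x) = Q x + c = (-3, -3)
Constraint values g_i(x) = a_i^T x - b_i:
  g_1((0, -3)) = 0
Stationarity residual: grad f(x) + sum_i lambda_i a_i = (-3, -3)
  -> stationarity FAILS
Primal feasibility (all g_i <= 0): OK
Dual feasibility (all lambda_i >= 0): OK
Complementary slackness (lambda_i * g_i(x) = 0 for all i): OK

Verdict: the first failing condition is stationarity -> stat.

stat


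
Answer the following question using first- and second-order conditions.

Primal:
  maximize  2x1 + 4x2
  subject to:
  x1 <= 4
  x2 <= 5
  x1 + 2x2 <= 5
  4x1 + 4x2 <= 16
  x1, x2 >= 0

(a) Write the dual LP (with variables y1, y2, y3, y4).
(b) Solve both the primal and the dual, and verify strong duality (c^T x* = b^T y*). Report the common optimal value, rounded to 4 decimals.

The standard primal-dual pair for 'max c^T x s.t. A x <= b, x >= 0' is:
  Dual:  min b^T y  s.t.  A^T y >= c,  y >= 0.

So the dual LP is:
  minimize  4y1 + 5y2 + 5y3 + 16y4
  subject to:
    y1 + y3 + 4y4 >= 2
    y2 + 2y3 + 4y4 >= 4
    y1, y2, y3, y4 >= 0

Solving the primal: x* = (3, 1).
  primal value c^T x* = 10.
Solving the dual: y* = (0, 0, 2, 0).
  dual value b^T y* = 10.
Strong duality: c^T x* = b^T y*. Confirmed.

10


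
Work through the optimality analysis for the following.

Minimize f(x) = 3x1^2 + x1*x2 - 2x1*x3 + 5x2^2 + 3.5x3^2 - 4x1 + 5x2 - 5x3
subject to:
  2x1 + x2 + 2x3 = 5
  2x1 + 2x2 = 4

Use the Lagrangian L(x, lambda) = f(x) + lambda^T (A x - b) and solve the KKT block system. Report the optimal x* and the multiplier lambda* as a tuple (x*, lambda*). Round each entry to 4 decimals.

Form the Lagrangian:
  L(x, lambda) = (1/2) x^T Q x + c^T x + lambda^T (A x - b)
Stationarity (grad_x L = 0): Q x + c + A^T lambda = 0.
Primal feasibility: A x = b.

This gives the KKT block system:
  [ Q   A^T ] [ x     ]   [-c ]
  [ A    0  ] [ lambda ] = [ b ]

Solving the linear system:
  x*      = (1.8451, 0.1549, 0.5775)
  lambda* = (2.3239, -5.3592)
  f(x*)   = 0.162

x* = (1.8451, 0.1549, 0.5775), lambda* = (2.3239, -5.3592)


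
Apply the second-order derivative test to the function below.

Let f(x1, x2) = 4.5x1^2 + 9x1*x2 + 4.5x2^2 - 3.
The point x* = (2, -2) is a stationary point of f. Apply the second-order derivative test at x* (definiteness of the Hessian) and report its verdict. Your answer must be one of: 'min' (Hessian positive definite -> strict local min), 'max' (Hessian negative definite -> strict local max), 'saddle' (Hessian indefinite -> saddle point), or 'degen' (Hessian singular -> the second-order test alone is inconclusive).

Compute the Hessian H = grad^2 f:
  H = [[9, 9], [9, 9]]
Verify stationarity: grad f(x*) = H x* + g = (0, 0).
Eigenvalues of H: 0, 18.
H has a zero eigenvalue (singular; positive semidefinite but not definite), so H is neither positive definite, negative definite, nor indefinite. The second-order test alone is inconclusive -> degen.
(Indeed, f is constant along the null direction of H through x*, so x* is not a strict local extremum.)

degen


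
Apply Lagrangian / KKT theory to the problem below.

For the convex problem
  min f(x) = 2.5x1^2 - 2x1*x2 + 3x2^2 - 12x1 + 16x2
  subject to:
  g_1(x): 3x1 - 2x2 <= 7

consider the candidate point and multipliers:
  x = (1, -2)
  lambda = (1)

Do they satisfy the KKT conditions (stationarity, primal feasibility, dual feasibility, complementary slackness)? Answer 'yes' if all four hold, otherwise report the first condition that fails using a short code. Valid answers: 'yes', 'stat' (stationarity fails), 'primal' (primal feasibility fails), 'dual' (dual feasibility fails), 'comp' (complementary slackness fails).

Gradient of f: grad f(x) = Q x + c = (-3, 2)
Constraint values g_i(x) = a_i^T x - b_i:
  g_1((1, -2)) = 0
Stationarity residual: grad f(x) + sum_i lambda_i a_i = (0, 0)
  -> stationarity OK
Primal feasibility (all g_i <= 0): OK
Dual feasibility (all lambda_i >= 0): OK
Complementary slackness (lambda_i * g_i(x) = 0 for all i): OK

Verdict: yes, KKT holds.

yes


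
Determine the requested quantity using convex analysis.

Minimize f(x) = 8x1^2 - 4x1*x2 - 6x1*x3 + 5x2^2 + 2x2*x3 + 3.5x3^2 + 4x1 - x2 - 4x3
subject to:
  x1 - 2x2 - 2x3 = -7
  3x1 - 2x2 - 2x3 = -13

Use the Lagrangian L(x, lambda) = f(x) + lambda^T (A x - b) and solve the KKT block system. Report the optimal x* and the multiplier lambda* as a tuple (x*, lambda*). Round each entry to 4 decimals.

Form the Lagrangian:
  L(x, lambda) = (1/2) x^T Q x + c^T x + lambda^T (A x - b)
Stationarity (grad_x L = 0): Q x + c + A^T lambda = 0.
Primal feasibility: A x = b.

This gives the KKT block system:
  [ Q   A^T ] [ x     ]   [-c ]
  [ A    0  ] [ lambda ] = [ b ]

Solving the linear system:
  x*      = (-3, 1, 1)
  lambda* = (-9.75, 21.25)
  f(x*)   = 95.5

x* = (-3, 1, 1), lambda* = (-9.75, 21.25)


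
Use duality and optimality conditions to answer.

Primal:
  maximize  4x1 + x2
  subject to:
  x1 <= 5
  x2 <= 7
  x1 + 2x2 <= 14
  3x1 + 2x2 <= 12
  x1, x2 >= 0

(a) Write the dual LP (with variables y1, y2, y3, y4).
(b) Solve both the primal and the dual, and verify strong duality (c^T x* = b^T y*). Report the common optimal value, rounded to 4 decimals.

The standard primal-dual pair for 'max c^T x s.t. A x <= b, x >= 0' is:
  Dual:  min b^T y  s.t.  A^T y >= c,  y >= 0.

So the dual LP is:
  minimize  5y1 + 7y2 + 14y3 + 12y4
  subject to:
    y1 + y3 + 3y4 >= 4
    y2 + 2y3 + 2y4 >= 1
    y1, y2, y3, y4 >= 0

Solving the primal: x* = (4, 0).
  primal value c^T x* = 16.
Solving the dual: y* = (0, 0, 0, 1.3333).
  dual value b^T y* = 16.
Strong duality: c^T x* = b^T y*. Confirmed.

16


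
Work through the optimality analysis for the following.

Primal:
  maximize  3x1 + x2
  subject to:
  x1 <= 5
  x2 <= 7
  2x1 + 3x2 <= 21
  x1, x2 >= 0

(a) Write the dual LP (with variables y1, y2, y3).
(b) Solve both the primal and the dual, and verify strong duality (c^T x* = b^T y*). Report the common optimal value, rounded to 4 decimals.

The standard primal-dual pair for 'max c^T x s.t. A x <= b, x >= 0' is:
  Dual:  min b^T y  s.t.  A^T y >= c,  y >= 0.

So the dual LP is:
  minimize  5y1 + 7y2 + 21y3
  subject to:
    y1 + 2y3 >= 3
    y2 + 3y3 >= 1
    y1, y2, y3 >= 0

Solving the primal: x* = (5, 3.6667).
  primal value c^T x* = 18.6667.
Solving the dual: y* = (2.3333, 0, 0.3333).
  dual value b^T y* = 18.6667.
Strong duality: c^T x* = b^T y*. Confirmed.

18.6667


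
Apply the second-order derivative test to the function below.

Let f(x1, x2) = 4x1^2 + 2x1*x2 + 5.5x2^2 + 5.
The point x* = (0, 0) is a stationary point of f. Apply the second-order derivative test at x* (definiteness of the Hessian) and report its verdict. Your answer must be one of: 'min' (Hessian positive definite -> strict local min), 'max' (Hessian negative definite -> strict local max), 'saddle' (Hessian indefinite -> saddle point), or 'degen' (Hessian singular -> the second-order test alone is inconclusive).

Compute the Hessian H = grad^2 f:
  H = [[8, 2], [2, 11]]
Verify stationarity: grad f(x*) = H x* + g = (0, 0).
Eigenvalues of H: 7, 12.
Both eigenvalues > 0, so H is positive definite -> x* is a strict local min.

min


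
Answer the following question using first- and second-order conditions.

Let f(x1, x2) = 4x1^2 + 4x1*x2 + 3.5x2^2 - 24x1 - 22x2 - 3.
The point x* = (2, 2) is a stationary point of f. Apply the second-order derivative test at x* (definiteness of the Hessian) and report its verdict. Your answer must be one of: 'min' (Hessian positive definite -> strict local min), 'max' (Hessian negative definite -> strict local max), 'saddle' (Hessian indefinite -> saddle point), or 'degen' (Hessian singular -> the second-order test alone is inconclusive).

Compute the Hessian H = grad^2 f:
  H = [[8, 4], [4, 7]]
Verify stationarity: grad f(x*) = H x* + g = (0, 0).
Eigenvalues of H: 3.4689, 11.5311.
Both eigenvalues > 0, so H is positive definite -> x* is a strict local min.

min


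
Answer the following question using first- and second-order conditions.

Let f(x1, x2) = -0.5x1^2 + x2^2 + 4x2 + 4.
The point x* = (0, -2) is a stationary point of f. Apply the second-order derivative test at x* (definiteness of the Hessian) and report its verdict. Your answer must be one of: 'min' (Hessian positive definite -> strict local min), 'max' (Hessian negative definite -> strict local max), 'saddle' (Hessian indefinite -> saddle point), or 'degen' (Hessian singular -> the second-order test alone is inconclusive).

Compute the Hessian H = grad^2 f:
  H = [[-1, 0], [0, 2]]
Verify stationarity: grad f(x*) = H x* + g = (0, 0).
Eigenvalues of H: -1, 2.
Eigenvalues have mixed signs, so H is indefinite -> x* is a saddle point.

saddle


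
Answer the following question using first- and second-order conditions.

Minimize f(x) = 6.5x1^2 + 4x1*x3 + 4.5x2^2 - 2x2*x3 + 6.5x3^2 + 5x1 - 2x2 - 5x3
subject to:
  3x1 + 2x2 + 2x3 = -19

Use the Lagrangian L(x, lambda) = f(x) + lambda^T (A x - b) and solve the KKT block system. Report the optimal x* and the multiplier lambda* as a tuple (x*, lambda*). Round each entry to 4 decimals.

Form the Lagrangian:
  L(x, lambda) = (1/2) x^T Q x + c^T x + lambda^T (A x - b)
Stationarity (grad_x L = 0): Q x + c + A^T lambda = 0.
Primal feasibility: A x = b.

This gives the KKT block system:
  [ Q   A^T ] [ x     ]   [-c ]
  [ A    0  ] [ lambda ] = [ b ]

Solving the linear system:
  x*      = (-3.2904, -3.2549, -1.3095)
  lambda* = (14.3376)
  f(x*)   = 134.5104

x* = (-3.2904, -3.2549, -1.3095), lambda* = (14.3376)


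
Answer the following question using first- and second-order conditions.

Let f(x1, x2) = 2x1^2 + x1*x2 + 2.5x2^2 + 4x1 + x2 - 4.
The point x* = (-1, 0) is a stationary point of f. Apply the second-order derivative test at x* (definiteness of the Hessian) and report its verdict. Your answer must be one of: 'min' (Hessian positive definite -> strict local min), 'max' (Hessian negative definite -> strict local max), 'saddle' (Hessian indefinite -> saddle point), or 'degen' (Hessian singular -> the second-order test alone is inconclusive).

Compute the Hessian H = grad^2 f:
  H = [[4, 1], [1, 5]]
Verify stationarity: grad f(x*) = H x* + g = (0, 0).
Eigenvalues of H: 3.382, 5.618.
Both eigenvalues > 0, so H is positive definite -> x* is a strict local min.

min


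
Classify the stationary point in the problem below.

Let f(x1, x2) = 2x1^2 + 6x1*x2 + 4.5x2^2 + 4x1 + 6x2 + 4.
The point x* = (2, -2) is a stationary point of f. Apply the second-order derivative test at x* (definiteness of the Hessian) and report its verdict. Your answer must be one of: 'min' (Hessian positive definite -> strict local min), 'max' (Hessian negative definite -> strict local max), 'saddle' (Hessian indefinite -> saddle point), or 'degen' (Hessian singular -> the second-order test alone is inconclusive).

Compute the Hessian H = grad^2 f:
  H = [[4, 6], [6, 9]]
Verify stationarity: grad f(x*) = H x* + g = (0, 0).
Eigenvalues of H: 0, 13.
H has a zero eigenvalue (singular; positive semidefinite but not definite), so H is neither positive definite, negative definite, nor indefinite. The second-order test alone is inconclusive -> degen.
(Indeed, f is constant along the null direction of H through x*, so x* is not a strict local extremum.)

degen


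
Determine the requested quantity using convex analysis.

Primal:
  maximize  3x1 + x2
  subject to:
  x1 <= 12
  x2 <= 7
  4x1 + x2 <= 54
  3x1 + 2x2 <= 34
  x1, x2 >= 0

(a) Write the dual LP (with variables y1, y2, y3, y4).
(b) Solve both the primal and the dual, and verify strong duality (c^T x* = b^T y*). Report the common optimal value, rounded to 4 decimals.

The standard primal-dual pair for 'max c^T x s.t. A x <= b, x >= 0' is:
  Dual:  min b^T y  s.t.  A^T y >= c,  y >= 0.

So the dual LP is:
  minimize  12y1 + 7y2 + 54y3 + 34y4
  subject to:
    y1 + 4y3 + 3y4 >= 3
    y2 + y3 + 2y4 >= 1
    y1, y2, y3, y4 >= 0

Solving the primal: x* = (11.3333, 0).
  primal value c^T x* = 34.
Solving the dual: y* = (0, 0, 0, 1).
  dual value b^T y* = 34.
Strong duality: c^T x* = b^T y*. Confirmed.

34


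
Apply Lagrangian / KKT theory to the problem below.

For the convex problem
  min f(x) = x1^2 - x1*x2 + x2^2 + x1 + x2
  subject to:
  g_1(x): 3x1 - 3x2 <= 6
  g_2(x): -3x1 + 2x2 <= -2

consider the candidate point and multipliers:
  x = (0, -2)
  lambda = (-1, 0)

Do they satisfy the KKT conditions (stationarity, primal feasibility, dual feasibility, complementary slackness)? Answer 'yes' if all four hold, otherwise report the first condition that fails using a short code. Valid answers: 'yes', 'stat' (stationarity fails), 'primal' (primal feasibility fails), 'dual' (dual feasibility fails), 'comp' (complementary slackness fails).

Gradient of f: grad f(x) = Q x + c = (3, -3)
Constraint values g_i(x) = a_i^T x - b_i:
  g_1((0, -2)) = 0
  g_2((0, -2)) = -2
Stationarity residual: grad f(x) + sum_i lambda_i a_i = (0, 0)
  -> stationarity OK
Primal feasibility (all g_i <= 0): OK
Dual feasibility (all lambda_i >= 0): FAILS
Complementary slackness (lambda_i * g_i(x) = 0 for all i): OK

Verdict: the first failing condition is dual_feasibility -> dual.

dual


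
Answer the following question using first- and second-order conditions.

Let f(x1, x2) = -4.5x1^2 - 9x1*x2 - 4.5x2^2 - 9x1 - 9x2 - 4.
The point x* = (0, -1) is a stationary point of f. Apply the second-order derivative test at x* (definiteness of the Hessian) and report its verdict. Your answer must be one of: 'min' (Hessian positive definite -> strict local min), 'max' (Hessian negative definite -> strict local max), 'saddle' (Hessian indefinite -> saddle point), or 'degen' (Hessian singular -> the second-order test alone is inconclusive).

Compute the Hessian H = grad^2 f:
  H = [[-9, -9], [-9, -9]]
Verify stationarity: grad f(x*) = H x* + g = (0, 0).
Eigenvalues of H: -18, 0.
H has a zero eigenvalue (singular; negative semidefinite but not definite), so H is neither positive definite, negative definite, nor indefinite. The second-order test alone is inconclusive -> degen.
(Indeed, f is constant along the null direction of H through x*, so x* is not a strict local extremum.)

degen


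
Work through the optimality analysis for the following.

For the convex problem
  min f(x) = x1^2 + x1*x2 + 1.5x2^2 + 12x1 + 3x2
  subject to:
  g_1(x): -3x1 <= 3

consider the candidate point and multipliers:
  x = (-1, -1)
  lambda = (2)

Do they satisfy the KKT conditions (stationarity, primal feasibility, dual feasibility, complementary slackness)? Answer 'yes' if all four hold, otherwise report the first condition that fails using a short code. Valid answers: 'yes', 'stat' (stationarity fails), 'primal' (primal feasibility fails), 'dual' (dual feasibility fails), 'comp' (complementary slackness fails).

Gradient of f: grad f(x) = Q x + c = (9, -1)
Constraint values g_i(x) = a_i^T x - b_i:
  g_1((-1, -1)) = 0
Stationarity residual: grad f(x) + sum_i lambda_i a_i = (3, -1)
  -> stationarity FAILS
Primal feasibility (all g_i <= 0): OK
Dual feasibility (all lambda_i >= 0): OK
Complementary slackness (lambda_i * g_i(x) = 0 for all i): OK

Verdict: the first failing condition is stationarity -> stat.

stat


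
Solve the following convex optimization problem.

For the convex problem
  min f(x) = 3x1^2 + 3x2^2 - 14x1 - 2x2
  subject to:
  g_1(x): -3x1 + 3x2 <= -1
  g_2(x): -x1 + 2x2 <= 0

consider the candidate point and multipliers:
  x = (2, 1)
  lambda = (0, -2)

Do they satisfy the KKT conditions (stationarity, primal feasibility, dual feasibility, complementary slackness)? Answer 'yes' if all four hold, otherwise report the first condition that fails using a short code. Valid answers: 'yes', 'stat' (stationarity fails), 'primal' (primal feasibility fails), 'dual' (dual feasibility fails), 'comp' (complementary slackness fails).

Gradient of f: grad f(x) = Q x + c = (-2, 4)
Constraint values g_i(x) = a_i^T x - b_i:
  g_1((2, 1)) = -2
  g_2((2, 1)) = 0
Stationarity residual: grad f(x) + sum_i lambda_i a_i = (0, 0)
  -> stationarity OK
Primal feasibility (all g_i <= 0): OK
Dual feasibility (all lambda_i >= 0): FAILS
Complementary slackness (lambda_i * g_i(x) = 0 for all i): OK

Verdict: the first failing condition is dual_feasibility -> dual.

dual


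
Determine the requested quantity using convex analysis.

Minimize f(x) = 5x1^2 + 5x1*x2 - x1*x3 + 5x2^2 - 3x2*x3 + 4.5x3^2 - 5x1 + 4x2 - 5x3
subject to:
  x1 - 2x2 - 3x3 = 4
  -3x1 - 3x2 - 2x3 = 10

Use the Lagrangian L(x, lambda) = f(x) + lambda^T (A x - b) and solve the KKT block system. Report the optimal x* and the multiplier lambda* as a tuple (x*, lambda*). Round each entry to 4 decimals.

Form the Lagrangian:
  L(x, lambda) = (1/2) x^T Q x + c^T x + lambda^T (A x - b)
Stationarity (grad_x L = 0): Q x + c + A^T lambda = 0.
Primal feasibility: A x = b.

This gives the KKT block system:
  [ Q   A^T ] [ x     ]   [-c ]
  [ A    0  ] [ lambda ] = [ b ]

Solving the linear system:
  x*      = (-1.2907, -1.5604, -0.7233)
  lambda* = (3.0327, -7.3178)
  f(x*)   = 32.4377

x* = (-1.2907, -1.5604, -0.7233), lambda* = (3.0327, -7.3178)


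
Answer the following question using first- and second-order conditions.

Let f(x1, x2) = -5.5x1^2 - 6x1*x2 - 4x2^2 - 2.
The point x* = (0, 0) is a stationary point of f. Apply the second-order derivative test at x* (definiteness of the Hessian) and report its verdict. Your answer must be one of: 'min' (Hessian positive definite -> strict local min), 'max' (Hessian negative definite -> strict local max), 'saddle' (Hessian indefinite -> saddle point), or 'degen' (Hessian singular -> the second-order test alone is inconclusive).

Compute the Hessian H = grad^2 f:
  H = [[-11, -6], [-6, -8]]
Verify stationarity: grad f(x*) = H x* + g = (0, 0).
Eigenvalues of H: -15.6847, -3.3153.
Both eigenvalues < 0, so H is negative definite -> x* is a strict local max.

max


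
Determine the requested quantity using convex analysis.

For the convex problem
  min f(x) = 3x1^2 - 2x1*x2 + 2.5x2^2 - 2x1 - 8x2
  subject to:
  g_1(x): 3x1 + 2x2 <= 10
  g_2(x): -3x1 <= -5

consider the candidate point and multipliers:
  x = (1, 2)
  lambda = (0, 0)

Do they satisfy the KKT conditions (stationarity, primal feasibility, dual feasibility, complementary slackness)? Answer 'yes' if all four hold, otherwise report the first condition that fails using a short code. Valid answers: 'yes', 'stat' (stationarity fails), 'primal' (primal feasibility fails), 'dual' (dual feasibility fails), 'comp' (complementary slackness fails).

Gradient of f: grad f(x) = Q x + c = (0, 0)
Constraint values g_i(x) = a_i^T x - b_i:
  g_1((1, 2)) = -3
  g_2((1, 2)) = 2
Stationarity residual: grad f(x) + sum_i lambda_i a_i = (0, 0)
  -> stationarity OK
Primal feasibility (all g_i <= 0): FAILS
Dual feasibility (all lambda_i >= 0): OK
Complementary slackness (lambda_i * g_i(x) = 0 for all i): OK

Verdict: the first failing condition is primal_feasibility -> primal.

primal
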